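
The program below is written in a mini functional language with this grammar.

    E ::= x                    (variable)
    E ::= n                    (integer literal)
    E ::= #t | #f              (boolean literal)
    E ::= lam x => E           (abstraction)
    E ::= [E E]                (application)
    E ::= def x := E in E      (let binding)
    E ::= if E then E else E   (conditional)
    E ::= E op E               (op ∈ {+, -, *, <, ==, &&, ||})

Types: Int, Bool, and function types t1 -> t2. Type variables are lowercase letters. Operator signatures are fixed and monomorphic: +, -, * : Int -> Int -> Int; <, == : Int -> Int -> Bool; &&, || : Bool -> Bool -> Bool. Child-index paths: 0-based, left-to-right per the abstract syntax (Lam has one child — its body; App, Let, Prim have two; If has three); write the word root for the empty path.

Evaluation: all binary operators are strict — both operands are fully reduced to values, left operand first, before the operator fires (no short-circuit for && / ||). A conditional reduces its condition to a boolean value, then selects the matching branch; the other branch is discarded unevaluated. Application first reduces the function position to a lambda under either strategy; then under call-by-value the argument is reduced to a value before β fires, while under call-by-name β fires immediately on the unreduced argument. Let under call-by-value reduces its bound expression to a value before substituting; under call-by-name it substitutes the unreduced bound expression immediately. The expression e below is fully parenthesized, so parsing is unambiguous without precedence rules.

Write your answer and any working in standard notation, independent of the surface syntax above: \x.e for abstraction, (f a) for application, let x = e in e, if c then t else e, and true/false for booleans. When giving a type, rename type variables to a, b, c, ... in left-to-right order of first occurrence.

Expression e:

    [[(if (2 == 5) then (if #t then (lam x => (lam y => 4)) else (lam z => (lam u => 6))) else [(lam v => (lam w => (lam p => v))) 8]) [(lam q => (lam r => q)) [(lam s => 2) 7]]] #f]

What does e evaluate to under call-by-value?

Working:
step 0: (((if (2 == 5) then (if true then (\x.(\y.4)) else (\z.(\u.6))) else ((\v.(\w.(\p.v))) 8)) ((\q.(\r.q)) ((\s.2) 7))) false)
step 1: [delta@0.0.0] (((if false then (if true then (\x.(\y.4)) else (\z.(\u.6))) else ((\v.(\w.(\p.v))) 8)) ((\q.(\r.q)) ((\s.2) 7))) false)
step 2: [if@0.0] ((((\v.(\w.(\p.v))) 8) ((\q.(\r.q)) ((\s.2) 7))) false)
step 3: [beta@0.0] (((\w.(\p.8)) ((\q.(\r.q)) ((\s.2) 7))) false)
step 4: [beta@0.1.1] (((\w.(\p.8)) ((\q.(\r.q)) 2)) false)
step 5: [beta@0.1] (((\w.(\p.8)) (\r.2)) false)
step 6: [beta@0] ((\p.8) false)
step 7: [beta@root] 8

Answer: 8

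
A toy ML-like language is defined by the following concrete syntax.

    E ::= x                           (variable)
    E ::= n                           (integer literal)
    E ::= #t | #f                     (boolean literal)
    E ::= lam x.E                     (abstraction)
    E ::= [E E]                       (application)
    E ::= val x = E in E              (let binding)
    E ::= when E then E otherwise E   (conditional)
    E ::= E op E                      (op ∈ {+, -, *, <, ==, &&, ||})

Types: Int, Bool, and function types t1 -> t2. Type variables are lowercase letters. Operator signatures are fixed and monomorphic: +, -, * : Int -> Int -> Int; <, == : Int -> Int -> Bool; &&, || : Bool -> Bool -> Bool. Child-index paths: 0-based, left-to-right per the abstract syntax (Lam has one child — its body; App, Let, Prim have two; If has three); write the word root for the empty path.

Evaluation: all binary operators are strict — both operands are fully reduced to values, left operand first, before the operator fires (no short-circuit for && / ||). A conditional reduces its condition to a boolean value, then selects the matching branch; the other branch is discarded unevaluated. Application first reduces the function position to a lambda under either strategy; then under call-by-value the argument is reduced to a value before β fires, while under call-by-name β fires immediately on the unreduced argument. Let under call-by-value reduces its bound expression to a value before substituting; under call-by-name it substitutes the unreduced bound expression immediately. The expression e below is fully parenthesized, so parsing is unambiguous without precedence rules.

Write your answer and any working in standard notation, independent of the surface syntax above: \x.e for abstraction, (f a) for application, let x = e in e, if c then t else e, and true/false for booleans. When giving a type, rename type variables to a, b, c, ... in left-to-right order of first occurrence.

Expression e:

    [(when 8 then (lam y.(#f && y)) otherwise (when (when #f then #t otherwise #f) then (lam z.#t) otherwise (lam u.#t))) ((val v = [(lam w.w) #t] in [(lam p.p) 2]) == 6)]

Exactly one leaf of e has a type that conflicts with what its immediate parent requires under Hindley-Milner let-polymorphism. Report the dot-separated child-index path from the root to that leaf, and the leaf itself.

Answer: 0.0 : 8

Derivation:
  unify Int ~ Bool
  FAIL: mismatch Int ~ Bool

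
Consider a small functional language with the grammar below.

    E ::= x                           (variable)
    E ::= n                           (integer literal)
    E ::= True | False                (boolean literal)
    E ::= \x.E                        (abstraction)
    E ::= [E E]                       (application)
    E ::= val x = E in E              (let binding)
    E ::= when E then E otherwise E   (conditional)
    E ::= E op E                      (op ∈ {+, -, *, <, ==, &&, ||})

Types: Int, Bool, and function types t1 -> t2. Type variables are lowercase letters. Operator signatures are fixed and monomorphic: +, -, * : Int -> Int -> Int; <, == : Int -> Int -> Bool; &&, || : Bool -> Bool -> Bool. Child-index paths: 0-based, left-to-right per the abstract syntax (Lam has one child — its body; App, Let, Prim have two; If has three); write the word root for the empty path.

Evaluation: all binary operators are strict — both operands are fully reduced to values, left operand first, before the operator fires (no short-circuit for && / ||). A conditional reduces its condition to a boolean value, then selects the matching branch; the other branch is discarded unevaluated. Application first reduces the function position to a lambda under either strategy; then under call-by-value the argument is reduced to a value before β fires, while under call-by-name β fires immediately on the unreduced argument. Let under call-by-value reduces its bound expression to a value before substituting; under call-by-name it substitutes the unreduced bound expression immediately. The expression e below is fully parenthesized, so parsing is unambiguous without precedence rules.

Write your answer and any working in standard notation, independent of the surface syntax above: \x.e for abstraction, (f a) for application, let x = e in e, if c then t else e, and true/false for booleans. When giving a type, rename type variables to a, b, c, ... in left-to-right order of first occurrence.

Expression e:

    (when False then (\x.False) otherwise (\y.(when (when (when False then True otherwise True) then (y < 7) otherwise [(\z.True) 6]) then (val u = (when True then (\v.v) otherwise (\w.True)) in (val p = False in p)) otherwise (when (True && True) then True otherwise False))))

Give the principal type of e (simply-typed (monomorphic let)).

Answer: Int -> Bool

Trace:
  unify Bool ~ Bool
\x._ : a -> Bool
  unify Bool ~ Bool
  unify Bool ~ Bool
  unify Bool ~ Bool
y : b
  unify b ~ Int
  unify Int ~ Int
\z._ : c -> Bool
  unify c -> Bool ~ Int -> d
  unify c ~ Int
  unify Bool ~ d
_ _ : Bool
  unify Bool ~ Bool
  unify Bool ~ Bool
  unify Bool ~ Bool
v : e
\v._ : e -> e
\w._ : f -> Bool
  unify e -> e ~ f -> Bool
  unify e ~ f
  unify f ~ Bool
let u : Bool -> Bool
let p : Bool
p : Bool
  unify Bool ~ Bool
  unify Bool ~ Bool
  unify Bool ~ Bool
  unify Bool ~ Bool
  unify Bool ~ Bool
\y._ : Int -> Bool
  unify a -> Bool ~ Int -> Bool
  unify a ~ Int
  unify Bool ~ Bool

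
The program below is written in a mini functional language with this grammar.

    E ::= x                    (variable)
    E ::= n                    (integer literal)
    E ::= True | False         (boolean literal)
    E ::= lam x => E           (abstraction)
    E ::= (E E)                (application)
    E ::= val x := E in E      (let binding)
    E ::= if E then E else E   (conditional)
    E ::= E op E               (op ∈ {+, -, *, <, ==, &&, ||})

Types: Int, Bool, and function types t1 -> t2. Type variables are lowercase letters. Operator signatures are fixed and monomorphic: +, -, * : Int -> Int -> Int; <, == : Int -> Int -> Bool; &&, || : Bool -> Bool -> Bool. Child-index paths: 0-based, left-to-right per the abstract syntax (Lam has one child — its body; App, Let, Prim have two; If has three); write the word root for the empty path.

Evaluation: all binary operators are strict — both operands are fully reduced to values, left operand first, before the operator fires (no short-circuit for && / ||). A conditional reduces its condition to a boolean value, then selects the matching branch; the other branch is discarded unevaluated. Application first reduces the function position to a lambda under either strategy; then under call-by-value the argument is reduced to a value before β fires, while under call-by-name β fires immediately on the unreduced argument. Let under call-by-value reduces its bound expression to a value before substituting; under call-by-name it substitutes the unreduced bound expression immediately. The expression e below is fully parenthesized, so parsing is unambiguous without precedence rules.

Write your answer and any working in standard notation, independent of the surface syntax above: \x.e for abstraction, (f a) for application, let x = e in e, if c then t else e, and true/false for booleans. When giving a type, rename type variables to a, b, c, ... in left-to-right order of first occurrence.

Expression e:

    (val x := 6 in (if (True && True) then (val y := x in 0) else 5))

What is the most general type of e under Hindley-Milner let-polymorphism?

Trace:
let x : Int
  unify Bool ~ Bool
  unify Bool ~ Bool
  unify Bool ~ Bool
x : Int
let y : Int
  unify Int ~ Int

Answer: Int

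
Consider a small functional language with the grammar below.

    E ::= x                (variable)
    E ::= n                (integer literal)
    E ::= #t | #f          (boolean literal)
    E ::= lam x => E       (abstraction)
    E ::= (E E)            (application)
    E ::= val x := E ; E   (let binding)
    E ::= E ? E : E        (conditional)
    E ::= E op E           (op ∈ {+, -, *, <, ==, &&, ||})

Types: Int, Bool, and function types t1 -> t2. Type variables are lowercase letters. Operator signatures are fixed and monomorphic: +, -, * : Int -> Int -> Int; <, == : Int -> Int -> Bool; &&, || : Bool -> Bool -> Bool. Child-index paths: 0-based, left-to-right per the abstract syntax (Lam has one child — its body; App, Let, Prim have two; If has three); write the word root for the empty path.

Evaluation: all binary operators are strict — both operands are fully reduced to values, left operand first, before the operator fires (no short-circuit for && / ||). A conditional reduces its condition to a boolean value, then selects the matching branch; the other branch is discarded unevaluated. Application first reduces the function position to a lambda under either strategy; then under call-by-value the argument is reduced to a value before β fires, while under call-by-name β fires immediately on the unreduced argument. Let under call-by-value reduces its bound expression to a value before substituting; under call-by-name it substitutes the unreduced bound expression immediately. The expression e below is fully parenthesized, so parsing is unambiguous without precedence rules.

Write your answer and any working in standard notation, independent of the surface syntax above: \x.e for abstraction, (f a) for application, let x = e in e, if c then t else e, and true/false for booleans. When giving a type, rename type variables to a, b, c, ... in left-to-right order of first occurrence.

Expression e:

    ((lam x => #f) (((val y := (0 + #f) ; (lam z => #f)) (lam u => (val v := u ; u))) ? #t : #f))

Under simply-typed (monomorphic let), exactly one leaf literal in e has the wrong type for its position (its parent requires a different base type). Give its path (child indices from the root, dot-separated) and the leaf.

Answer: 1.0.0.0.1 : false

Working:
\x._ : a -> Bool
  unify Int ~ Int
  unify Bool ~ Int
  FAIL: mismatch Bool ~ Int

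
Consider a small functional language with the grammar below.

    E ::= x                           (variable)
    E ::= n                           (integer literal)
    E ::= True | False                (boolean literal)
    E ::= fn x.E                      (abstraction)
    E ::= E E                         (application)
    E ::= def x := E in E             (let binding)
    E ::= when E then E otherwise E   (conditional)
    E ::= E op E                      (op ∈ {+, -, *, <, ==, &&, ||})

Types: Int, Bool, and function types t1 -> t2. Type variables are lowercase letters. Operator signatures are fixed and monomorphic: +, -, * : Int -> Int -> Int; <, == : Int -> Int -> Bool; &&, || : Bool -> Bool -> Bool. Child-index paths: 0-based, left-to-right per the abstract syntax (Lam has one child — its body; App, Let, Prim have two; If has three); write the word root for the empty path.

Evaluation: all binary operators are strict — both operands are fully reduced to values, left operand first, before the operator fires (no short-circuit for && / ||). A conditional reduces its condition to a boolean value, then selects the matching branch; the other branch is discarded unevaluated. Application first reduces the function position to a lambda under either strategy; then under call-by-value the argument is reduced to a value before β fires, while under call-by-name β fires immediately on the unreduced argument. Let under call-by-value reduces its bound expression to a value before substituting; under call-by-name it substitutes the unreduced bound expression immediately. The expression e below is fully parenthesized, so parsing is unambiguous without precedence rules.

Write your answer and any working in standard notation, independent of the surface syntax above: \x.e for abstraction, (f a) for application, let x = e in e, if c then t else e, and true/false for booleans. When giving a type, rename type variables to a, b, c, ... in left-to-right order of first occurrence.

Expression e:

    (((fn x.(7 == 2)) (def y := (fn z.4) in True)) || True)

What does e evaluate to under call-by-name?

Trace:
step 0: (((\x.(7 == 2)) (let y = (\z.4) in true)) || true)
step 1: [beta@0] ((7 == 2) || true)
step 2: [delta@0] (false || true)
step 3: [delta@root] true

Answer: true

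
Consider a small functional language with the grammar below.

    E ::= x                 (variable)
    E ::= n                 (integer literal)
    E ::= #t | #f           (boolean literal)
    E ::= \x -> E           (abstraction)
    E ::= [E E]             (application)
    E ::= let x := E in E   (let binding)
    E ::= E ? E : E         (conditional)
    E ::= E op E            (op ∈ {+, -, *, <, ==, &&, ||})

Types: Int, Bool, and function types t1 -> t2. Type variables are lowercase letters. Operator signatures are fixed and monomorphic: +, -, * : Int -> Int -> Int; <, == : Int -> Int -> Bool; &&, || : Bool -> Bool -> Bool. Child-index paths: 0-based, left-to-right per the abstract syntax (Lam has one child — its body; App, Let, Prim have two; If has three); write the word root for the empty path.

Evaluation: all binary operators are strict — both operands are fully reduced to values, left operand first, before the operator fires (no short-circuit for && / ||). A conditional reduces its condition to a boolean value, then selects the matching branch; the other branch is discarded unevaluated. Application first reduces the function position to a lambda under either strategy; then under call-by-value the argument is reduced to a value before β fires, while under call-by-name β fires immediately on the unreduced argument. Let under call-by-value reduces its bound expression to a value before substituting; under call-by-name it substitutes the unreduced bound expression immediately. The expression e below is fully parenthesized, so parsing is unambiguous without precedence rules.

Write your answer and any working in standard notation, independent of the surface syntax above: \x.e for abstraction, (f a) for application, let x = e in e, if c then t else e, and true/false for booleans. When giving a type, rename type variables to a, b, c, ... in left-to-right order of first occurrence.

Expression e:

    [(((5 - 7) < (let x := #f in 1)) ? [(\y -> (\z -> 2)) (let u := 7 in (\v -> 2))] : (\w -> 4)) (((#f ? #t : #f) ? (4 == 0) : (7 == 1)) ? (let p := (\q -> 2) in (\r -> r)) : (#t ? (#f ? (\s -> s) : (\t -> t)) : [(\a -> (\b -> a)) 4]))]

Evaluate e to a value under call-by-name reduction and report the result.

Trace:
step 0: ((if ((5 - 7) < (let x = false in 1)) then ((\y.(\z.2)) (let u = 7 in (\v.2))) else (\w.4)) (if (if (if false then true else false) then (4 == 0) else (7 == 1)) then (let p = (\q.2) in (\r.r)) else (if true then (if false then (\s.s) else (\t.t)) else ((\a.(\b.a)) 4))))
step 1: [delta@0.0.0] ((if (-2 < (let x = false in 1)) then ((\y.(\z.2)) (let u = 7 in (\v.2))) else (\w.4)) (if (if (if false then true else false) then (4 == 0) else (7 == 1)) then (let p = (\q.2) in (\r.r)) else (if true then (if false then (\s.s) else (\t.t)) else ((\a.(\b.a)) 4))))
step 2: [let@0.0.1] ((if (-2 < 1) then ((\y.(\z.2)) (let u = 7 in (\v.2))) else (\w.4)) (if (if (if false then true else false) then (4 == 0) else (7 == 1)) then (let p = (\q.2) in (\r.r)) else (if true then (if false then (\s.s) else (\t.t)) else ((\a.(\b.a)) 4))))
step 3: [delta@0.0] ((if true then ((\y.(\z.2)) (let u = 7 in (\v.2))) else (\w.4)) (if (if (if false then true else false) then (4 == 0) else (7 == 1)) then (let p = (\q.2) in (\r.r)) else (if true then (if false then (\s.s) else (\t.t)) else ((\a.(\b.a)) 4))))
step 4: [if@0] (((\y.(\z.2)) (let u = 7 in (\v.2))) (if (if (if false then true else false) then (4 == 0) else (7 == 1)) then (let p = (\q.2) in (\r.r)) else (if true then (if false then (\s.s) else (\t.t)) else ((\a.(\b.a)) 4))))
step 5: [beta@0] ((\z.2) (if (if (if false then true else false) then (4 == 0) else (7 == 1)) then (let p = (\q.2) in (\r.r)) else (if true then (if false then (\s.s) else (\t.t)) else ((\a.(\b.a)) 4))))
step 6: [beta@root] 2

Answer: 2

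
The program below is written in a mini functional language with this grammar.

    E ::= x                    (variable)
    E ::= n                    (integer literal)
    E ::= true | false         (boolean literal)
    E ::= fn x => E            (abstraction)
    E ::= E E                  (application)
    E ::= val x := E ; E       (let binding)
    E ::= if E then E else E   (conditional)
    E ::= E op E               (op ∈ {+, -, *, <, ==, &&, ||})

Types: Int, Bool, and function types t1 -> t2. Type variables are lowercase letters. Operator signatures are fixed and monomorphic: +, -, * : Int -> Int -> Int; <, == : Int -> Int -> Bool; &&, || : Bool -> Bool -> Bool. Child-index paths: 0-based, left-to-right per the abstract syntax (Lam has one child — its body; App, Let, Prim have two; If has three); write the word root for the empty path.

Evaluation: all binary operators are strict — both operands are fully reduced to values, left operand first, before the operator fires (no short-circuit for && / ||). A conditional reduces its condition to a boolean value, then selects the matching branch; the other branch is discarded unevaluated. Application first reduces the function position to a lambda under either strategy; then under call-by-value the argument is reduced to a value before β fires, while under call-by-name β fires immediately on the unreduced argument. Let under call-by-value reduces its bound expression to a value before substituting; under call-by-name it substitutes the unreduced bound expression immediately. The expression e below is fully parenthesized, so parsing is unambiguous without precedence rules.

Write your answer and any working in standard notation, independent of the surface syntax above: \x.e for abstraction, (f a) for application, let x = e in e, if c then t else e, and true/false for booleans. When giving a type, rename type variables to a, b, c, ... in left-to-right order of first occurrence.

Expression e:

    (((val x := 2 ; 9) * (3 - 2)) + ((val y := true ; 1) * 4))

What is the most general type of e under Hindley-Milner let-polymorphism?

Working:
let x : Int
  unify Int ~ Int
  unify Int ~ Int
  unify Int ~ Int
  unify Int ~ Int
  unify Int ~ Int
let y : Bool
  unify Int ~ Int
  unify Int ~ Int
  unify Int ~ Int

Answer: Int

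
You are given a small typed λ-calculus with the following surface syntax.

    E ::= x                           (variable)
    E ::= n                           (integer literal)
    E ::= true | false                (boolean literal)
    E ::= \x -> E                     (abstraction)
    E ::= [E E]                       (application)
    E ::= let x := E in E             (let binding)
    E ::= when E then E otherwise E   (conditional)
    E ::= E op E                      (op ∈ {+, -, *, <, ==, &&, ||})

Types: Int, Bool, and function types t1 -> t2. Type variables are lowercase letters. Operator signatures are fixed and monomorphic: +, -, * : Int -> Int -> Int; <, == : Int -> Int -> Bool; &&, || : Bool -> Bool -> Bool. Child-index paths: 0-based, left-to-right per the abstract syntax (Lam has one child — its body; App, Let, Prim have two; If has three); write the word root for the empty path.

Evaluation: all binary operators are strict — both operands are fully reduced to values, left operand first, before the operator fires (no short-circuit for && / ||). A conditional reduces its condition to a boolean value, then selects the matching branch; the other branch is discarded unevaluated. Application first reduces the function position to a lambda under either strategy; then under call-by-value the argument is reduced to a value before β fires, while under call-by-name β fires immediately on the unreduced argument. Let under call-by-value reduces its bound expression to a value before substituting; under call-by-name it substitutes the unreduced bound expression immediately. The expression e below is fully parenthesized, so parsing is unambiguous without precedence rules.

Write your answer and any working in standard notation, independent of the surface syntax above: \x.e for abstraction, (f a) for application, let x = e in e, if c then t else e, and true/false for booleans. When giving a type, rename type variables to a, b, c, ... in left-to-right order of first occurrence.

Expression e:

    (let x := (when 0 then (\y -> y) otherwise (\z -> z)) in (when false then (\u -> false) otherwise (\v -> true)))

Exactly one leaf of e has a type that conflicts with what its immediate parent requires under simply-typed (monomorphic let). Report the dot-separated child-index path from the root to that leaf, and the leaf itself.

Derivation:
  unify Int ~ Bool
  FAIL: mismatch Int ~ Bool

Answer: 0.0 : 0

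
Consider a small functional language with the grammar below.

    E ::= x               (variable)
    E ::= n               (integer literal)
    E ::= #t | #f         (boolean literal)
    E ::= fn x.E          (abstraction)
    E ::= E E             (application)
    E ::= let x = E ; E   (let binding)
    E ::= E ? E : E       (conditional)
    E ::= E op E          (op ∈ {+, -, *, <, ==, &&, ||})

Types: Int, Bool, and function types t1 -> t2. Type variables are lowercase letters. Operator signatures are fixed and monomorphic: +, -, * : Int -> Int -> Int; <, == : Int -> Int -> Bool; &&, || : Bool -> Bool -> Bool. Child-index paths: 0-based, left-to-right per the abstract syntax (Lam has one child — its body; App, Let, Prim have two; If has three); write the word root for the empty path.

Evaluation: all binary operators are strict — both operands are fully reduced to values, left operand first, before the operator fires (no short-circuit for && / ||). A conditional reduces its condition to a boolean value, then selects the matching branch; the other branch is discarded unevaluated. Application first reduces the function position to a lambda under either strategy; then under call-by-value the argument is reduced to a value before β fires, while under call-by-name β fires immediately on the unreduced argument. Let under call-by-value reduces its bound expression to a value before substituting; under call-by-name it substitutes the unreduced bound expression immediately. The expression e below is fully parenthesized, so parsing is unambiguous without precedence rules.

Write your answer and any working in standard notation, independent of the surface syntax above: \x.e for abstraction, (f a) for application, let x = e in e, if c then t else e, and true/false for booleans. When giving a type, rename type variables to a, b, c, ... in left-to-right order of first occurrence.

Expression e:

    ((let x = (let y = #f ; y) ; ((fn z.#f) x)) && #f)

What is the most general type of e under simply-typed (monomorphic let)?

Answer: Bool

Working:
let y : Bool
y : Bool
let x : Bool
\z._ : a -> Bool
x : Bool
  unify a -> Bool ~ Bool -> b
  unify a ~ Bool
  unify Bool ~ b
_ _ : Bool
  unify Bool ~ Bool
  unify Bool ~ Bool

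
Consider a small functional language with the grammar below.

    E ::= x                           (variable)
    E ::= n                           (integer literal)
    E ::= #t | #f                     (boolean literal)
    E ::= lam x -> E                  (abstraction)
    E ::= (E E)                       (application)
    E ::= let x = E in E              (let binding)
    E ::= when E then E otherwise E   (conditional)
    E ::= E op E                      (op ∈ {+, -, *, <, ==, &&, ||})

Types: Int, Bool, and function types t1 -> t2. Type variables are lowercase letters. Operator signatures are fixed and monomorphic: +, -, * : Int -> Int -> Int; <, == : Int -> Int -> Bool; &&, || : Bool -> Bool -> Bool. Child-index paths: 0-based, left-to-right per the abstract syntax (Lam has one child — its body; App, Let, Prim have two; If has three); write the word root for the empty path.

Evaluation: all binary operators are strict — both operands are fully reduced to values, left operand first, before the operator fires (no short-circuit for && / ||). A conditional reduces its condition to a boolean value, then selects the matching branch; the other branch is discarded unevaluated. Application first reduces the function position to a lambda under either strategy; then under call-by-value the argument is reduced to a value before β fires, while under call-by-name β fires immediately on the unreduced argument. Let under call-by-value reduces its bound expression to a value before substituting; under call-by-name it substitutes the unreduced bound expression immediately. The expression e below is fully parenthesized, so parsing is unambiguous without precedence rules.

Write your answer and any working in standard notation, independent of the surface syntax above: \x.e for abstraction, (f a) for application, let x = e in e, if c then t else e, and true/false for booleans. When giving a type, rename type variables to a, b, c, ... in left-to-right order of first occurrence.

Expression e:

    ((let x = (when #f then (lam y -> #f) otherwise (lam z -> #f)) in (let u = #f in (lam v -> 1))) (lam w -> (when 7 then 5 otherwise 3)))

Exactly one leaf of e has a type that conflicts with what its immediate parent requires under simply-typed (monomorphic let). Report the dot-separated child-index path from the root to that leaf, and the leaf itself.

Working:
  unify Bool ~ Bool
\y._ : a -> Bool
\z._ : b -> Bool
  unify a -> Bool ~ b -> Bool
  unify a ~ b
  unify Bool ~ Bool
let x : b -> Bool
let u : Bool
\v._ : c -> Int
  unify Int ~ Bool
  FAIL: mismatch Int ~ Bool

Answer: 1.0.0 : 7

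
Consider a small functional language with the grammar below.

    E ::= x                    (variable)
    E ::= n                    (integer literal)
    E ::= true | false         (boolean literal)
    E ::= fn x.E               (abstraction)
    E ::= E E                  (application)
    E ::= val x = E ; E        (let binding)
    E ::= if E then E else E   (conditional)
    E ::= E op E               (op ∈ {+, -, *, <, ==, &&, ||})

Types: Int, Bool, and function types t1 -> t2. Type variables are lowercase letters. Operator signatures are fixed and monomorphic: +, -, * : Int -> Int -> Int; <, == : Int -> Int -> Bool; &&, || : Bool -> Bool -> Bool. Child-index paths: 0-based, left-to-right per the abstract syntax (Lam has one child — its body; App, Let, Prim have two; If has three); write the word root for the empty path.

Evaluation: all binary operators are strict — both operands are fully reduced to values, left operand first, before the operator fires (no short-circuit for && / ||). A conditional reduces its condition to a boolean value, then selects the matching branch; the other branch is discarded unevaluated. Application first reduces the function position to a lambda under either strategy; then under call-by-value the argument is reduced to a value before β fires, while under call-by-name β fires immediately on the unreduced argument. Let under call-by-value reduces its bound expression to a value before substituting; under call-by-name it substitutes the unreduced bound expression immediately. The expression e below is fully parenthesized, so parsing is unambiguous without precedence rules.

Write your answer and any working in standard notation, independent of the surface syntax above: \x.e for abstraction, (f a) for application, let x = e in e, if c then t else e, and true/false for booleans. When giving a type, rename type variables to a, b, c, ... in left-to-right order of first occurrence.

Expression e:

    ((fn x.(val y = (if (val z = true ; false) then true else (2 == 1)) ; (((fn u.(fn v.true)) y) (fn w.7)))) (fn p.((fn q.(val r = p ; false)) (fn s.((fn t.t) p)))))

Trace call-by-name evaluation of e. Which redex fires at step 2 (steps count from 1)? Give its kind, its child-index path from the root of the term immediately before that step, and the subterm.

Derivation:
step 0: ((\x.(let y = (if (let z = true in false) then true else (2 == 1)) in (((\u.(\v.true)) y) (\w.7)))) (\p.((\q.(let r = p in false)) (\s.((\t.t) p)))))
step 1: [beta@root] (let y = (if (let z = true in false) then true else (2 == 1)) in (((\u.(\v.true)) y) (\w.7)))
step 2: [let@root] (((\u.(\v.true)) (if (let z = true in false) then true else (2 == 1))) (\w.7))

Answer: let at root : (let y = (if (let z = true in false) then true else (2 == 1)) in (((\u.(\v.true)) y) (\w.7)))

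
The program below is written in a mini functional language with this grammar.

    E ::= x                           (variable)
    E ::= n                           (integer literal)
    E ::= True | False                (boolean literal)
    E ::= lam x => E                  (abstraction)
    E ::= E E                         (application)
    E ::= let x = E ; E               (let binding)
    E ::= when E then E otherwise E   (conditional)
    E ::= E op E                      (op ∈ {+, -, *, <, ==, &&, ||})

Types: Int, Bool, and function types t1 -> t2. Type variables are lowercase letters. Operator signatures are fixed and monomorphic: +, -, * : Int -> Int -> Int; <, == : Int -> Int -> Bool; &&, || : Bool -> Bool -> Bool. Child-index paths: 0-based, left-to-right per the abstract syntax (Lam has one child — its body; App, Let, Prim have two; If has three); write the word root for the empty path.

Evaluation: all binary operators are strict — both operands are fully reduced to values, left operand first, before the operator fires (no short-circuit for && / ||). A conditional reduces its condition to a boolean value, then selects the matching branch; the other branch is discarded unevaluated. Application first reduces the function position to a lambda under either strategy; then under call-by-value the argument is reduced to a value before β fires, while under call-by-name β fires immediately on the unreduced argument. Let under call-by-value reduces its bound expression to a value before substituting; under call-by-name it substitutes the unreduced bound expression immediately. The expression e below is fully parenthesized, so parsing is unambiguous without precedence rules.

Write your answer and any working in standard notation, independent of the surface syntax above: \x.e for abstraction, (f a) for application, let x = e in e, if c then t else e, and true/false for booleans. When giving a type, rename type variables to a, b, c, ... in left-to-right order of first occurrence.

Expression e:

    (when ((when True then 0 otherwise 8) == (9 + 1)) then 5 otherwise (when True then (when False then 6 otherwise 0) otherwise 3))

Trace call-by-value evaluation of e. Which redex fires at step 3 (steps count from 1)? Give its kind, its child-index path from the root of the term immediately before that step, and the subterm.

Derivation:
step 0: (if ((if true then 0 else 8) == (9 + 1)) then 5 else (if true then (if false then 6 else 0) else 3))
step 1: [if@0.0] (if (0 == (9 + 1)) then 5 else (if true then (if false then 6 else 0) else 3))
step 2: [delta@0.1] (if (0 == 10) then 5 else (if true then (if false then 6 else 0) else 3))
step 3: [delta@0] (if false then 5 else (if true then (if false then 6 else 0) else 3))

Answer: delta at 0 : (0 == 10)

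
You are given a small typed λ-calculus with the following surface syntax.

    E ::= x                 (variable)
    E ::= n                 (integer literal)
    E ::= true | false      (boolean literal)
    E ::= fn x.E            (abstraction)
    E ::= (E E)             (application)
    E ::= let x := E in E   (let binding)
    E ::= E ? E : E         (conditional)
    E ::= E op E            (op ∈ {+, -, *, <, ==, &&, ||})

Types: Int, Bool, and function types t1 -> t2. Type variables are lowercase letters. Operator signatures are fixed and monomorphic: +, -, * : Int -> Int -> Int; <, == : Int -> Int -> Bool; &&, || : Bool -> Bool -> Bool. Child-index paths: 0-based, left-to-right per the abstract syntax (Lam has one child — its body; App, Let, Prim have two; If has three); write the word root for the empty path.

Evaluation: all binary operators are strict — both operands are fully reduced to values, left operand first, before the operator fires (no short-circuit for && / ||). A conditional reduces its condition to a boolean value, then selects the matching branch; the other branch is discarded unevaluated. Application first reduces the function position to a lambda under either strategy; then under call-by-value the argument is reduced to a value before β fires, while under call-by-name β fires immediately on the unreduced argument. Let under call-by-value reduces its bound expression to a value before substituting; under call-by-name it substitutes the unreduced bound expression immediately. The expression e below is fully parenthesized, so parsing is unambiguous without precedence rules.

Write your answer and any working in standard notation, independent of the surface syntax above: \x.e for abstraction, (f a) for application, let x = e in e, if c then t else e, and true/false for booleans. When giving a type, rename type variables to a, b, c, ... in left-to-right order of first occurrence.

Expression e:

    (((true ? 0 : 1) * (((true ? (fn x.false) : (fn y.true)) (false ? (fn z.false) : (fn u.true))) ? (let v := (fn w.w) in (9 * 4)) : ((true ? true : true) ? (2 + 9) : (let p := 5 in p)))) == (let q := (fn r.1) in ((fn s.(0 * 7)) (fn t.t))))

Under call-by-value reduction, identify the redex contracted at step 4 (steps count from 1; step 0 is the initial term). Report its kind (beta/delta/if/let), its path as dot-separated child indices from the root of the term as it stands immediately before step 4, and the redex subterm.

Answer: beta at 0.1.0 : ((\x.false) (\u.true))

Trace:
step 0: (((if true then 0 else 1) * (if ((if true then (\x.false) else (\y.true)) (if false then (\z.false) else (\u.true))) then (let v = (\w.w) in (9 * 4)) else (if (if true then true else true) then (2 + 9) else (let p = 5 in p)))) == (let q = (\r.1) in ((\s.(0 * 7)) (\t.t))))
step 1: [if@0.0] ((0 * (if ((if true then (\x.false) else (\y.true)) (if false then (\z.false) else (\u.true))) then (let v = (\w.w) in (9 * 4)) else (if (if true then true else true) then (2 + 9) else (let p = 5 in p)))) == (let q = (\r.1) in ((\s.(0 * 7)) (\t.t))))
step 2: [if@0.1.0.0] ((0 * (if ((\x.false) (if false then (\z.false) else (\u.true))) then (let v = (\w.w) in (9 * 4)) else (if (if true then true else true) then (2 + 9) else (let p = 5 in p)))) == (let q = (\r.1) in ((\s.(0 * 7)) (\t.t))))
step 3: [if@0.1.0.1] ((0 * (if ((\x.false) (\u.true)) then (let v = (\w.w) in (9 * 4)) else (if (if true then true else true) then (2 + 9) else (let p = 5 in p)))) == (let q = (\r.1) in ((\s.(0 * 7)) (\t.t))))
step 4: [beta@0.1.0] ((0 * (if false then (let v = (\w.w) in (9 * 4)) else (if (if true then true else true) then (2 + 9) else (let p = 5 in p)))) == (let q = (\r.1) in ((\s.(0 * 7)) (\t.t))))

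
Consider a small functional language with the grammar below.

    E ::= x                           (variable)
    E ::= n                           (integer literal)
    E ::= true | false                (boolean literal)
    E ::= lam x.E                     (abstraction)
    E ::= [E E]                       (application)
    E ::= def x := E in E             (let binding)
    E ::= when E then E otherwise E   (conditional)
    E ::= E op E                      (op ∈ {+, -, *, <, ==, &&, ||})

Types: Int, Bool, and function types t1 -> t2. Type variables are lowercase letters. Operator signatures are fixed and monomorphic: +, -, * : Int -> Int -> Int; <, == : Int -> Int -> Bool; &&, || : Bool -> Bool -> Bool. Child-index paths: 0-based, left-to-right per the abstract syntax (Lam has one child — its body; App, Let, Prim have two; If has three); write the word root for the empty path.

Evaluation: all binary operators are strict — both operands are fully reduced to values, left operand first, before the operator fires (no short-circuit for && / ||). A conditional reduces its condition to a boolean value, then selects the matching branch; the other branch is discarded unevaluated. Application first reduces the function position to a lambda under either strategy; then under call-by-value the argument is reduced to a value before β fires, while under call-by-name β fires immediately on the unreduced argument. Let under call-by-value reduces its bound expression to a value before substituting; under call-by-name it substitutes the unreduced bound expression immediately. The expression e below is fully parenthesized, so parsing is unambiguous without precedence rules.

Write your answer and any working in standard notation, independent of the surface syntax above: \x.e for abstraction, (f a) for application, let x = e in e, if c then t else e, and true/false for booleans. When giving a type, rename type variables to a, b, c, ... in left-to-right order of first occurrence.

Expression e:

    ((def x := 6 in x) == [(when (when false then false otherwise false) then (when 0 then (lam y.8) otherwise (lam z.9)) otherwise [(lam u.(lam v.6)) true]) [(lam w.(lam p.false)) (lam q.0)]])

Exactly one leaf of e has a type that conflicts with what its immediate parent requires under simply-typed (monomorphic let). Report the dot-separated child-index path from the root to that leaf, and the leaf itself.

Working:
let x : Int
x : Int
  unify Int ~ Int
  unify Bool ~ Bool
  unify Bool ~ Bool
  unify Bool ~ Bool
  unify Int ~ Bool
  FAIL: mismatch Int ~ Bool

Answer: 1.0.1.0 : 0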